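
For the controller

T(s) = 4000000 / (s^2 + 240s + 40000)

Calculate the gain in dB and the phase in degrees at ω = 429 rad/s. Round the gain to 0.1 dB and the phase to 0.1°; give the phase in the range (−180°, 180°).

27.1 dB, -144.4°

At s = jω = j429:
quadratic: (j429)² + 240·j429 + 40000 = -144041 + j102960 → |·| ≈ 1.7706e+05, ∠ ≈ 144.44°
|T| = 4000000 / 1.7706e+05 ≈ 22.591
Gain = 20 log₁₀(22.591) ≈ 27.08 dB
∠T = 0.00° − 144.44° = -144.44°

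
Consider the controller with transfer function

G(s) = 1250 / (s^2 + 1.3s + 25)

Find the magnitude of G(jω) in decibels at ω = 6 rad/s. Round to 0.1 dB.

39.3 dB

At s = jω = j6:
quadratic: (j6)² + 1.3·j6 + 25 = -11 + j7.8 → |·| ≈ 13.485, ∠ ≈ 144.66°
|G| = 1250 / 13.485 ≈ 92.696
Gain = 20 log₁₀(92.696) ≈ 39.34 dB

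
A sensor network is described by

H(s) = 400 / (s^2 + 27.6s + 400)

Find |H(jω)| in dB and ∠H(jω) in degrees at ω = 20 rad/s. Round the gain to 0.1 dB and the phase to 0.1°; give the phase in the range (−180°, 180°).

-2.8 dB, -90.0°

At s = jω = j20:
quadratic: (j20)² + 27.6·j20 + 400 = 0 + j552 → |·| ≈ 552, ∠ ≈ 90.00°
|H| = 400 / 552 ≈ 0.72464
Gain = 20 log₁₀(0.72464) ≈ -2.80 dB
∠H = 0.00° − 90.00° = -90.00°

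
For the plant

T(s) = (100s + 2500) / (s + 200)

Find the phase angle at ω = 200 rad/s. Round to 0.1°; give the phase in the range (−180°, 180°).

Substitute s = j200:
Numerator: 100(j200) + 2500 = 2500 + j20000
Denominator: (j200) + 200 = 200 + j200
|N| = √(2500² + 20000²) ≈ 20156, ∠N ≈ 82.87°
|D| = √(200² + 200²) ≈ 282.84, ∠D ≈ 45.00°
∠T = 82.87° − 45.00° = 37.87°

37.9°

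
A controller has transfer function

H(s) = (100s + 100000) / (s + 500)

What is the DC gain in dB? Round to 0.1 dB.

H(0) = 100000 / 500 = 200
20 log₁₀(200) ≈ 46.02 dB

46.0 dB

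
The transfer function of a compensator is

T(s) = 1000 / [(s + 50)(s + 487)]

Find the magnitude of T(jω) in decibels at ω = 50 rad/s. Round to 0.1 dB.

-30.8 dB

At s = jω = j50:
pole (s+50): 50 + j50 → |·| = √(50²+50²) = √5000 ≈ 70.711, ∠ = arctan(50/50) ≈ 45.00°
pole (s+487): 487 + j50 → |·| = √(487²+50²) = √239669 ≈ 489.56, ∠ = arctan(50/487) ≈ 5.86°
|T| = 1000 / 34617 ≈ 0.028888
Gain = 20 log₁₀(0.028888) ≈ -30.79 dB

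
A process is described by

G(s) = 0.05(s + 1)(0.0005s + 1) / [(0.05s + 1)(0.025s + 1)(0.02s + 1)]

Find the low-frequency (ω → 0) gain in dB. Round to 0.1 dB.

G(0) = 0.05 · 1 / 1 = 0.05
20 log₁₀(0.05) ≈ -26.02 dB

-26.0 dB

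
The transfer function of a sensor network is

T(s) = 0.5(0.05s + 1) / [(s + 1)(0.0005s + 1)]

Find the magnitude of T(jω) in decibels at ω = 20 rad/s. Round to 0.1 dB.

At ω = 20 rad/s:
zero (1 + j20·0.05) = 1 + j1 → |·| ≈ 1.4142, ∠ ≈ 45.00°
pole (1 + j20·1) = 1 + j20 → |·| ≈ 20.025, ∠ ≈ 87.14°
pole (1 + j20·0.0005) = 1 + j0.01 → |·| ≈ 1, ∠ ≈ 0.57°
|T| = 0.5 · 1.4142 / (20.025 · 1) ≈ 0.035311
Gain = 20 log₁₀(0.035311) ≈ -29.04 dB

-29.0 dB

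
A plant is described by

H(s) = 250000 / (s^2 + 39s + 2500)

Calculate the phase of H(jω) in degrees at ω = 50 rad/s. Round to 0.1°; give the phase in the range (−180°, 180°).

At s = jω = j50:
quadratic: (j50)² + 39·j50 + 2500 = 0 + j1950 → |·| ≈ 1950, ∠ ≈ 90.00°
∠H = 0.00° − 90.00° = -90.00°

-90.0°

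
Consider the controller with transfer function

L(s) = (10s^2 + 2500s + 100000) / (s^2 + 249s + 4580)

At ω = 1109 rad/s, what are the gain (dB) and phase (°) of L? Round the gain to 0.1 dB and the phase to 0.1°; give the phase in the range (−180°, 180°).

Substitute s = j1109:
Numerator: 10(j1109)^2 + 2500(j1109) + 100000 = -12198810 + j2772500
Denominator: (j1109)^2 + 249(j1109) + 4580 = -1225301 + j276141
|N| = √(12198810² + 2772500²) ≈ 1.251e+07, ∠N ≈ 167.20°
|D| = √(1225301² + 276141²) ≈ 1.256e+06, ∠D ≈ 167.30°
|L| = 1.251e+07 / 1.256e+06 ≈ 9.9602
Gain = 20 log₁₀(9.9602) ≈ 19.97 dB
∠L = 167.20° − 167.30° = -0.10°

20.0 dB, -0.1°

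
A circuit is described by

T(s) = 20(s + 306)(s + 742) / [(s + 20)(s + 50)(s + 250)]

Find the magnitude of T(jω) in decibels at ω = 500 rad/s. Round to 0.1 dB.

-22.5 dB

At s = jω = j500:
zero (s+306): 306 + j500 → |·| = √(306²+500²) = √343636 ≈ 586.2, ∠ = arctan(500/306) ≈ 58.53°
zero (s+742): 742 + j500 → |·| = √(742²+500²) = √800564 ≈ 894.74, ∠ = arctan(500/742) ≈ 33.97°
pole (s+20): 20 + j500 → |·| = √(20²+500²) = √250400 ≈ 500.4, ∠ = arctan(500/20) ≈ 87.71°
pole (s+50): 50 + j500 → |·| = √(50²+500²) = √252500 ≈ 502.49, ∠ = arctan(500/50) ≈ 84.29°
pole (s+250): 250 + j500 → |·| = √(250²+500²) = √312500 ≈ 559.02, ∠ = arctan(500/250) ≈ 63.43°
|T| = 20 · 5.245e+05 / 1.4056e+08 ≈ 0.07463
Gain = 20 log₁₀(0.07463) ≈ -22.54 dB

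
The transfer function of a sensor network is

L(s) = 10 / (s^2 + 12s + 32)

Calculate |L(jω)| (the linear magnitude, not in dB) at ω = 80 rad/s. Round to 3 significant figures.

Substitute s = j80:
Numerator: 10 = 10 + j0
Denominator: (j80)^2 + 12(j80) + 32 = -6368 + j960
|N| = √(10² + 0²) ≈ 10, ∠N ≈ 0.00°
|D| = √(6368² + 960²) ≈ 6440, ∠D ≈ 171.43°
|L| = 10 / 6440 ≈ 0.0015528

0.00155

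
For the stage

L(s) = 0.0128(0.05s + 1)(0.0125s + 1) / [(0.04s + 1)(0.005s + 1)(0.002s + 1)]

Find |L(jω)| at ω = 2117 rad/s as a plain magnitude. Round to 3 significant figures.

0.00916

At ω = 2117 rad/s:
zero (1 + j2117·0.05) = 1 + j105.85 → |·| ≈ 105.85, ∠ ≈ 89.46°
zero (1 + j2117·0.0125) = 1 + j26.4625 → |·| ≈ 26.481, ∠ ≈ 87.84°
pole (1 + j2117·0.04) = 1 + j84.68 → |·| ≈ 84.686, ∠ ≈ 89.32°
pole (1 + j2117·0.005) = 1 + j10.585 → |·| ≈ 10.632, ∠ ≈ 84.60°
pole (1 + j2117·0.002) = 1 + j4.234 → |·| ≈ 4.3505, ∠ ≈ 76.71°
|L| = 0.0128 · 105.85 · 26.481 / (84.686 · 10.632 · 4.3505) ≈ 0.0091595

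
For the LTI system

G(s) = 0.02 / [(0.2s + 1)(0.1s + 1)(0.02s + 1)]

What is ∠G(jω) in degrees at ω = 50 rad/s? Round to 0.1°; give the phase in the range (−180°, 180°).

At ω = 50 rad/s:
pole (1 + j50·0.2) = 1 + j10 → |·| ≈ 10.05, ∠ ≈ 84.29°
pole (1 + j50·0.1) = 1 + j5 → |·| ≈ 5.099, ∠ ≈ 78.69°
pole (1 + j50·0.02) = 1 + j1 → |·| ≈ 1.4142, ∠ ≈ 45.00°
∠G = (0°) − (84.29° + 78.69° + 45.00°) = -207.98° ≡ 152.02° (principal value)

152.0°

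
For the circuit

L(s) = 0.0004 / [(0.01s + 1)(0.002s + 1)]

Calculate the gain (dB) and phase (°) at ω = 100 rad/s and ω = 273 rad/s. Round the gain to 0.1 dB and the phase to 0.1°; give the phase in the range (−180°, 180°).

At ω = 100 rad/s:
pole (1 + j100·0.01) = 1 + j1 → |·| ≈ 1.4142, ∠ ≈ 45.00°
pole (1 + j100·0.002) = 1 + j0.2 → |·| ≈ 1.0198, ∠ ≈ 11.31°
|L| = 0.0004 · 1 / (1.4142 · 1.0198) ≈ 0.00027735
Gain = 20 log₁₀(0.00027735) ≈ -71.14 dB
∠L = (0°) − (45.00° + 11.31°) = -56.31°

At ω = 273 rad/s:
pole (1 + j273·0.01) = 1 + j2.73 → |·| ≈ 2.9074, ∠ ≈ 69.88°
pole (1 + j273·0.002) = 1 + j0.546 → |·| ≈ 1.1393, ∠ ≈ 28.63°
|L| = 0.0004 · 1 / (2.9074 · 1.1393) ≈ 0.00012076
Gain = 20 log₁₀(0.00012076) ≈ -78.36 dB
∠L = (0°) − (69.88° + 28.63°) = -98.51°

ω = 100: -71.1 dB, -56.3°; ω = 273: -78.4 dB, -98.5°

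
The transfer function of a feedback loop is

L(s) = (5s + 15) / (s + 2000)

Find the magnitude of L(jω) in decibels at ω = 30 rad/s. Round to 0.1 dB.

Substitute s = j30:
Numerator: 5(j30) + 15 = 15 + j150
Denominator: (j30) + 2000 = 2000 + j30
|N| = √(15² + 150²) ≈ 150.75, ∠N ≈ 84.29°
|D| = √(2000² + 30²) ≈ 2000.2, ∠D ≈ 0.86°
|L| = 150.75 / 2000.2 ≈ 0.075367
Gain = 20 log₁₀(0.075367) ≈ -22.46 dB

-22.5 dB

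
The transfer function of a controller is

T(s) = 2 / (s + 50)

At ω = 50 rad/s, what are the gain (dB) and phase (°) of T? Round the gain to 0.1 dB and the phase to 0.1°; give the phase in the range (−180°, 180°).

-31.0 dB, -45.0°

Substitute s = j50:
Numerator: 2 = 2 + j0
Denominator: (j50) + 50 = 50 + j50
|N| = √(2² + 0²) ≈ 2, ∠N ≈ 0.00°
|D| = √(50² + 50²) ≈ 70.711, ∠D ≈ 45.00°
|T| = 2 / 70.711 ≈ 0.028284
Gain = 20 log₁₀(0.028284) ≈ -30.97 dB
∠T = 0.00° − 45.00° = -45.00°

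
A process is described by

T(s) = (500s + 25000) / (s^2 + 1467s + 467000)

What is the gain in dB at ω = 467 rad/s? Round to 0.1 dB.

Substitute s = j467:
Numerator: 500(j467) + 25000 = 25000 + j233500
Denominator: (j467)^2 + 1467(j467) + 467000 = 248911 + j685089
|N| = √(25000² + 233500²) ≈ 2.3483e+05, ∠N ≈ 83.89°
|D| = √(248911² + 685089²) ≈ 7.2891e+05, ∠D ≈ 70.03°
|T| = 2.3483e+05 / 7.2891e+05 ≈ 0.32217
Gain = 20 log₁₀(0.32217) ≈ -9.84 dB

-9.8 dB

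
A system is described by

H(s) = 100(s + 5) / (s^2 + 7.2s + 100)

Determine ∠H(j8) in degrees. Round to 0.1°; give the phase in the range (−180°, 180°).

At s = jω = j8:
zero (s+5): 5 + j8 → |·| = √(5²+8²) = √89 ≈ 9.434, ∠ = arctan(8/5) ≈ 57.99°
quadratic: (j8)² + 7.2·j8 + 100 = 36 + j57.6 → |·| ≈ 67.925, ∠ ≈ 57.99°
∠H = 57.99° − 57.99° = 0.00°

0.0°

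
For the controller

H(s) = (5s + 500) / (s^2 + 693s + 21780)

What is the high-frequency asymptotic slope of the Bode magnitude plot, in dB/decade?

-20 dB/decade

Each pole contributes −20 dB/decade at high frequency; each zero contributes +20 dB/decade.
Net: 1 zero(s) − 2 pole(s) → -20 dB/decade.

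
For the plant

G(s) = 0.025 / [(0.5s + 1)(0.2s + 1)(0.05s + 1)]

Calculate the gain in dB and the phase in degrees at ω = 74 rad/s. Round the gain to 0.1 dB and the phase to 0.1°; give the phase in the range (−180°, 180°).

At ω = 74 rad/s:
pole (1 + j74·0.5) = 1 + j37 → |·| ≈ 37.014, ∠ ≈ 88.45°
pole (1 + j74·0.2) = 1 + j14.8 → |·| ≈ 14.834, ∠ ≈ 86.13°
pole (1 + j74·0.05) = 1 + j3.7 → |·| ≈ 3.8328, ∠ ≈ 74.88°
|G| = 0.025 · 1 / (37.014 · 14.834 · 3.8328) ≈ 1.188e-05
Gain = 20 log₁₀(1.188e-05) ≈ -98.50 dB
∠G = (0°) − (88.45° + 86.13° + 74.88°) = -249.46° ≡ 110.54° (principal value)

-98.5 dB, 110.5°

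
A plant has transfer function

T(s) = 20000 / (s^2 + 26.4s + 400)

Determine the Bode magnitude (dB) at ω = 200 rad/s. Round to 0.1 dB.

-6.0 dB

At s = jω = j200:
quadratic: (j200)² + 26.4·j200 + 400 = -39600 + j5280 → |·| ≈ 39950, ∠ ≈ 172.41°
|T| = 20000 / 39950 ≈ 0.50063
Gain = 20 log₁₀(0.50063) ≈ -6.01 dB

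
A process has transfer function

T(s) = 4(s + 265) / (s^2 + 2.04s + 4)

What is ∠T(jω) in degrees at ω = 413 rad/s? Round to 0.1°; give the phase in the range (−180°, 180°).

At s = jω = j413:
zero (s+265): 265 + j413 → |·| = √(265²+413²) = √240794 ≈ 490.71, ∠ = arctan(413/265) ≈ 57.31°
quadratic: (j413)² + 2.04·j413 + 4 = -170565 + j842.52 → |·| ≈ 1.7057e+05, ∠ ≈ 179.72°
∠T = 57.31° − 179.72° = -122.41°

-122.4°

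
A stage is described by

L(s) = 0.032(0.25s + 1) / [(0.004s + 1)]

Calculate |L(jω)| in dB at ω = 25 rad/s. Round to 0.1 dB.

-13.9 dB

At ω = 25 rad/s:
zero (1 + j25·0.25) = 1 + j6.25 → |·| ≈ 6.3295, ∠ ≈ 80.91°
pole (1 + j25·0.004) = 1 + j0.1 → |·| ≈ 1.005, ∠ ≈ 5.71°
|L| = 0.032 · 6.3295 / (1.005) ≈ 0.20154
Gain = 20 log₁₀(0.20154) ≈ -13.91 dB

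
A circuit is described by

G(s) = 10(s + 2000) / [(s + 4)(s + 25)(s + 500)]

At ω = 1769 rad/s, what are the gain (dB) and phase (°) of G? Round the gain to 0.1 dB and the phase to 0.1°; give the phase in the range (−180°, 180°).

-106.7 dB, 148.2°

At s = jω = j1769:
zero (s+2000): 2000 + j1769 → |·| = √(2000²+1769²) = √7129361 ≈ 2670.1, ∠ = arctan(1769/2000) ≈ 41.49°
pole (s+4): 4 + j1769 → |·| = √(4²+1769²) = √3129377 ≈ 1769, ∠ = arctan(1769/4) ≈ 89.87°
pole (s+25): 25 + j1769 → |·| = √(25²+1769²) = √3129986 ≈ 1769.2, ∠ = arctan(1769/25) ≈ 89.19°
pole (s+500): 500 + j1769 → |·| = √(500²+1769²) = √3379361 ≈ 1838.3, ∠ = arctan(1769/500) ≈ 74.22°
|G| = 10 · 2670.1 / 5.7534e+09 ≈ 4.6409e-06
Gain = 20 log₁₀(4.6409e-06) ≈ -106.67 dB
∠G = 41.49° − 253.28° = -211.79° ≡ 148.21° (principal value)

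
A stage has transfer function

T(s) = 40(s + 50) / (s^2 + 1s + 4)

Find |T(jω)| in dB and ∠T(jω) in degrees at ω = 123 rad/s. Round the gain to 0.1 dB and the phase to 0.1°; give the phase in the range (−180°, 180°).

-9.1 dB, -111.7°

At s = jω = j123:
zero (s+50): 50 + j123 → |·| = √(50²+123²) = √17629 ≈ 132.77, ∠ = arctan(123/50) ≈ 67.88°
quadratic: (j123)² + 1·j123 + 4 = -15125 + j123 → |·| ≈ 15126, ∠ ≈ 179.53°
|T| = 40 · 132.77 / 15126 ≈ 0.3511
Gain = 20 log₁₀(0.3511) ≈ -9.09 dB
∠T = 67.88° − 179.53° = -111.65°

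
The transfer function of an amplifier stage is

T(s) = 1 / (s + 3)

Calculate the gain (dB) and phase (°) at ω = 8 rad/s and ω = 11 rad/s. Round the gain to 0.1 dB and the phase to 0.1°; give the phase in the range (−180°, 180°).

At s = jω = j8:
pole (s+3): 3 + j8 → |·| = √(3²+8²) = √73 ≈ 8.544, ∠ = arctan(8/3) ≈ 69.44°
|T| = 1 / 8.544 ≈ 0.11704
Gain = 20 log₁₀(0.11704) ≈ -18.63 dB
∠T = 0.00° − 69.44° = -69.44°

At s = jω = j11:
pole (s+3): 3 + j11 → |·| = √(3²+11²) = √130 ≈ 11.402, ∠ = arctan(11/3) ≈ 74.74°
|T| = 1 / 11.402 ≈ 0.087704
Gain = 20 log₁₀(0.087704) ≈ -21.14 dB
∠T = 0.00° − 74.74° = -74.74°

ω = 8: -18.6 dB, -69.4°; ω = 11: -21.1 dB, -74.7°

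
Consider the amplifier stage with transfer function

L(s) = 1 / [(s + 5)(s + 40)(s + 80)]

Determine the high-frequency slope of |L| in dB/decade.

-60 dB/decade

Each pole contributes −20 dB/decade at high frequency; each zero contributes +20 dB/decade.
Net: 0 zero(s) − 3 pole(s) → -60 dB/decade.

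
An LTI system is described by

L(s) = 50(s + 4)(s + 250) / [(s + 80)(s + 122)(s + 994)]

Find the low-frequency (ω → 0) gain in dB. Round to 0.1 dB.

L(0) = 50·4·250 / (80·122·994) ≈ 0.0051539
20 log₁₀(0.0051539) ≈ -45.76 dB

-45.8 dB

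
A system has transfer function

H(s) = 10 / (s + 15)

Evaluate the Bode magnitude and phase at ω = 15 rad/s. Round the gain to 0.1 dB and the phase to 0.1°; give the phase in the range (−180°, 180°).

Substitute s = j15:
Numerator: 10 = 10 + j0
Denominator: (j15) + 15 = 15 + j15
|N| = √(10² + 0²) ≈ 10, ∠N ≈ 0.00°
|D| = √(15² + 15²) ≈ 21.213, ∠D ≈ 45.00°
|H| = 10 / 21.213 ≈ 0.47141
Gain = 20 log₁₀(0.47141) ≈ -6.53 dB
∠H = 0.00° − 45.00° = -45.00°

-6.5 dB, -45.0°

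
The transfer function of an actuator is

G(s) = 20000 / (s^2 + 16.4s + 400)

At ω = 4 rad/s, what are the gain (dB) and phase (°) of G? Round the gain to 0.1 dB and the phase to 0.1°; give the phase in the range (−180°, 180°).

34.2 dB, -9.7°

At s = jω = j4:
quadratic: (j4)² + 16.4·j4 + 400 = 384 + j65.6 → |·| ≈ 389.56, ∠ ≈ 9.69°
|G| = 20000 / 389.56 ≈ 51.34
Gain = 20 log₁₀(51.34) ≈ 34.21 dB
∠G = 0.00° − 9.69° = -9.69°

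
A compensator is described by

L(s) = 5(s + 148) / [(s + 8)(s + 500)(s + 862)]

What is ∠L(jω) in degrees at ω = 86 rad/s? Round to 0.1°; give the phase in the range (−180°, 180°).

-70.0°

At s = jω = j86:
zero (s+148): 148 + j86 → |·| = √(148²+86²) = √29300 ≈ 171.17, ∠ = arctan(86/148) ≈ 30.16°
pole (s+8): 8 + j86 → |·| = √(8²+86²) = √7460 ≈ 86.371, ∠ = arctan(86/8) ≈ 84.69°
pole (s+500): 500 + j86 → |·| = √(500²+86²) = √257396 ≈ 507.34, ∠ = arctan(86/500) ≈ 9.76°
pole (s+862): 862 + j86 → |·| = √(862²+86²) = √750440 ≈ 866.28, ∠ = arctan(86/862) ≈ 5.70°
∠L = 30.16° − 100.15° = -69.99°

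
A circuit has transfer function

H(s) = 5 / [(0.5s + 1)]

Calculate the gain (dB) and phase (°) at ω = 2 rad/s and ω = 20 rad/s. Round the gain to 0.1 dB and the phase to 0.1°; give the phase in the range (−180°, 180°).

ω = 2: 11.0 dB, -45.0°; ω = 20: -6.1 dB, -84.3°

At ω = 2 rad/s:
pole (1 + j2·0.5) = 1 + j1 → |·| ≈ 1.4142, ∠ ≈ 45.00°
|H| = 5 · 1 / (1.4142) ≈ 3.5356
Gain = 20 log₁₀(3.5356) ≈ 10.97 dB
∠H = (0°) − (45.00°) = -45.00°

At ω = 20 rad/s:
pole (1 + j20·0.5) = 1 + j10 → |·| ≈ 10.05, ∠ ≈ 84.29°
|H| = 5 · 1 / (10.05) ≈ 0.49751
Gain = 20 log₁₀(0.49751) ≈ -6.06 dB
∠H = (0°) − (84.29°) = -84.29°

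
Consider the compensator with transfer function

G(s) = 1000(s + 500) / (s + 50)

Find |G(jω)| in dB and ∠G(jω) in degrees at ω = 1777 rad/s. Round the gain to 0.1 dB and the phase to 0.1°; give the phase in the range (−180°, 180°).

At s = jω = j1777:
zero (s+500): 500 + j1777 → |·| = √(500²+1777²) = √3407729 ≈ 1846, ∠ = arctan(1777/500) ≈ 74.28°
pole (s+50): 50 + j1777 → |·| = √(50²+1777²) = √3160229 ≈ 1777.7, ∠ = arctan(1777/50) ≈ 88.39°
|G| = 1000 · 1846 / 1777.7 ≈ 1038.4
Gain = 20 log₁₀(1038.4) ≈ 60.33 dB
∠G = 74.28° − 88.39° = -14.11°

60.3 dB, -14.1°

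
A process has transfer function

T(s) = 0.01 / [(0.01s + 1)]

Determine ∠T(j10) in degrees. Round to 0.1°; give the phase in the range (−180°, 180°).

At ω = 10 rad/s:
pole (1 + j10·0.01) = 1 + j0.1 → |·| ≈ 1.005, ∠ ≈ 5.71°
∠T = (0°) − (5.71°) = -5.71°

-5.7°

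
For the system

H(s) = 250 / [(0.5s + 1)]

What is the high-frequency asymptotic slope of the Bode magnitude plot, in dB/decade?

-20 dB/decade

Each pole contributes −20 dB/decade at high frequency; each zero contributes +20 dB/decade.
Net: 0 zero(s) − 1 pole(s) → -20 dB/decade.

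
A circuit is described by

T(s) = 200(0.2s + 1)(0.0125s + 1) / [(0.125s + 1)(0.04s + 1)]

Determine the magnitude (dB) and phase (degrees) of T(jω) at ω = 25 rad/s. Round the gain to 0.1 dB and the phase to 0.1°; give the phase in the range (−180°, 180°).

47.2 dB, -21.2°

At ω = 25 rad/s:
zero (1 + j25·0.2) = 1 + j5 → |·| ≈ 5.099, ∠ ≈ 78.69°
zero (1 + j25·0.0125) = 1 + j0.3125 → |·| ≈ 1.0477, ∠ ≈ 17.35°
pole (1 + j25·0.125) = 1 + j3.125 → |·| ≈ 3.2811, ∠ ≈ 72.26°
pole (1 + j25·0.04) = 1 + j1 → |·| ≈ 1.4142, ∠ ≈ 45.00°
|T| = 200 · 5.099 · 1.0477 / (3.2811 · 1.4142) ≈ 230.26
Gain = 20 log₁₀(230.26) ≈ 47.24 dB
∠T = (78.69° + 17.35°) − (72.26° + 45.00°) = -21.22°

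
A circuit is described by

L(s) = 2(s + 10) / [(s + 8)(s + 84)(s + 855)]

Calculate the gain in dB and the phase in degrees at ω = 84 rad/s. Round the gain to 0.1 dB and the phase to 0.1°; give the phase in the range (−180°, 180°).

-94.1 dB, -52.0°

At s = jω = j84:
zero (s+10): 10 + j84 → |·| = √(10²+84²) = √7156 ≈ 84.593, ∠ = arctan(84/10) ≈ 83.21°
pole (s+8): 8 + j84 → |·| = √(8²+84²) = √7120 ≈ 84.38, ∠ = arctan(84/8) ≈ 84.56°
pole (s+84): 84 + j84 → |·| = √(84²+84²) = √14112 ≈ 118.79, ∠ = arctan(84/84) ≈ 45.00°
pole (s+855): 855 + j84 → |·| = √(855²+84²) = √738081 ≈ 859.12, ∠ = arctan(84/855) ≈ 5.61°
|L| = 2 · 84.593 / 8.6114e+06 ≈ 1.9647e-05
Gain = 20 log₁₀(1.9647e-05) ≈ -94.13 dB
∠L = 83.21° − 135.17° = -51.96°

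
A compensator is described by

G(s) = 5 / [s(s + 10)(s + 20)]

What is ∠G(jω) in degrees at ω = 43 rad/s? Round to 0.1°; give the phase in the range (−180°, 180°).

128.0°

At s = jω = j43:
pole (s+10): 10 + j43 → |·| = √(10²+43²) = √1949 ≈ 44.147, ∠ = arctan(43/10) ≈ 76.91°
pole (s+20): 20 + j43 → |·| = √(20²+43²) = √2249 ≈ 47.424, ∠ = arctan(43/20) ≈ 65.06°
pole at origin: |s| = 43, ∠ = 90.00° (in denominator)
∠G = 0.00° − 231.97° = -231.97° ≡ 128.03° (principal value)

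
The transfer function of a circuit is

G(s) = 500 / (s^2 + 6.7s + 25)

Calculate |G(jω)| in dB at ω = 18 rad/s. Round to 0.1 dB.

3.8 dB

At s = jω = j18:
quadratic: (j18)² + 6.7·j18 + 25 = -299 + j120.6 → |·| ≈ 322.41, ∠ ≈ 158.03°
|G| = 500 / 322.41 ≈ 1.5508
Gain = 20 log₁₀(1.5508) ≈ 3.81 dB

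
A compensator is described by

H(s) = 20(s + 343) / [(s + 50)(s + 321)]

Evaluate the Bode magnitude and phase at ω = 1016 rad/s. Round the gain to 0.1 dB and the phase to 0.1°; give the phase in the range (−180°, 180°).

At s = jω = j1016:
zero (s+343): 343 + j1016 → |·| = √(343²+1016²) = √1149905 ≈ 1072.3, ∠ = arctan(1016/343) ≈ 71.35°
pole (s+50): 50 + j1016 → |·| = √(50²+1016²) = √1034756 ≈ 1017.2, ∠ = arctan(1016/50) ≈ 87.18°
pole (s+321): 321 + j1016 → |·| = √(321²+1016²) = √1135297 ≈ 1065.5, ∠ = arctan(1016/321) ≈ 72.47°
|H| = 20 · 1072.3 / 1.0838e+06 ≈ 0.019788
Gain = 20 log₁₀(0.019788) ≈ -34.07 dB
∠H = 71.35° − 159.65° = -88.30°

-34.1 dB, -88.3°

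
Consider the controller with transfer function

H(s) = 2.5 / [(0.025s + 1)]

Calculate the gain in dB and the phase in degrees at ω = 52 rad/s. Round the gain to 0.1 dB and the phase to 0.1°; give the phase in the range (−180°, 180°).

3.7 dB, -52.4°

At ω = 52 rad/s:
pole (1 + j52·0.025) = 1 + j1.3 → |·| ≈ 1.6401, ∠ ≈ 52.43°
|H| = 2.5 · 1 / (1.6401) ≈ 1.5243
Gain = 20 log₁₀(1.5243) ≈ 3.66 dB
∠H = (0°) − (52.43°) = -52.43°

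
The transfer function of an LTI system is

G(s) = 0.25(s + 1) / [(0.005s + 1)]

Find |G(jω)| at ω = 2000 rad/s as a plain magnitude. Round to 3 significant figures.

49.8

At ω = 2000 rad/s:
zero (1 + j2000·1) = 1 + j2000 → |·| ≈ 2000, ∠ ≈ 89.97°
pole (1 + j2000·0.005) = 1 + j10 → |·| ≈ 10.05, ∠ ≈ 84.29°
|G| = 0.25 · 2000 / (10.05) ≈ 49.751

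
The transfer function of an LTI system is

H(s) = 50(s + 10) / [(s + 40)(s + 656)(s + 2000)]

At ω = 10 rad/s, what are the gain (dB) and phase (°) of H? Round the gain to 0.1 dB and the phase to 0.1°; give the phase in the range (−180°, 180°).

At s = jω = j10:
zero (s+10): 10 + j10 → |·| = √(10²+10²) = √200 ≈ 14.142, ∠ = arctan(10/10) ≈ 45.00°
pole (s+40): 40 + j10 → |·| = √(40²+10²) = √1700 ≈ 41.231, ∠ = arctan(10/40) ≈ 14.04°
pole (s+656): 656 + j10 → |·| = √(656²+10²) = √430436 ≈ 656.08, ∠ = arctan(10/656) ≈ 0.87°
pole (s+2000): 2000 + j10 → |·| = √(2000²+10²) = √4000100 ≈ 2000, ∠ = arctan(10/2000) ≈ 0.29°
|H| = 50 · 14.142 / 5.4102e+07 ≈ 1.307e-05
Gain = 20 log₁₀(1.307e-05) ≈ -97.67 dB
∠H = 45.00° − 15.20° = 29.80°

-97.7 dB, 29.8°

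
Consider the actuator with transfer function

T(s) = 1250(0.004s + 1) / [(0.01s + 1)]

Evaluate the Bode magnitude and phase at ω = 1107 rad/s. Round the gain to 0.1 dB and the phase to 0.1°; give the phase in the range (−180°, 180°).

54.2 dB, -7.6°

At ω = 1107 rad/s:
zero (1 + j1107·0.004) = 1 + j4.428 → |·| ≈ 4.5395, ∠ ≈ 77.27°
pole (1 + j1107·0.01) = 1 + j11.07 → |·| ≈ 11.115, ∠ ≈ 84.84°
|T| = 1250 · 4.5395 / (11.115) ≈ 510.52
Gain = 20 log₁₀(510.52) ≈ 54.16 dB
∠T = (77.27°) − (84.84°) = -7.57°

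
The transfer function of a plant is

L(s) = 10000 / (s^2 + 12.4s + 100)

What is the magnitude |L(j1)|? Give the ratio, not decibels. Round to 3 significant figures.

At s = jω = j1:
quadratic: (j1)² + 12.4·j1 + 100 = 99 + j12.4 → |·| ≈ 99.774, ∠ ≈ 7.14°
|L| = 10000 / 99.774 ≈ 100.23

100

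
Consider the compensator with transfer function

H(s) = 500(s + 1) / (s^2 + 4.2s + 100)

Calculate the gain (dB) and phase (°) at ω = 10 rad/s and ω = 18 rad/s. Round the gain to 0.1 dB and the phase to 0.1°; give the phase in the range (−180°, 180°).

ω = 10: 41.6 dB, -5.7°; ω = 18: 31.6 dB, -74.5°

At s = jω = j10:
zero (s+1): 1 + j10 → |·| = √(1²+10²) = √101 ≈ 10.05, ∠ = arctan(10/1) ≈ 84.29°
quadratic: (j10)² + 4.2·j10 + 100 = 0 + j42 → |·| ≈ 42, ∠ ≈ 90.00°
|H| = 500 · 10.05 / 42 ≈ 119.64
Gain = 20 log₁₀(119.64) ≈ 41.56 dB
∠H = 84.29° − 90.00° = -5.71°

At s = jω = j18:
zero (s+1): 1 + j18 → |·| = √(1²+18²) = √325 ≈ 18.028, ∠ = arctan(18/1) ≈ 86.82°
quadratic: (j18)² + 4.2·j18 + 100 = -224 + j75.6 → |·| ≈ 236.41, ∠ ≈ 161.35°
|H| = 500 · 18.028 / 236.41 ≈ 38.129
Gain = 20 log₁₀(38.129) ≈ 31.63 dB
∠H = 86.82° − 161.35° = -74.53°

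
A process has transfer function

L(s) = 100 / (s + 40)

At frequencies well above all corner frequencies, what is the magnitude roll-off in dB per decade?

Each pole contributes −20 dB/decade at high frequency; each zero contributes +20 dB/decade.
Net: 0 zero(s) − 1 pole(s) → -20 dB/decade.

-20 dB/decade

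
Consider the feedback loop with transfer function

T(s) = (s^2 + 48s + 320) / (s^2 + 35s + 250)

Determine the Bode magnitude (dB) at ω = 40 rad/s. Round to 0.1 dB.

Substitute s = j40:
Numerator: (j40)^2 + 48(j40) + 320 = -1280 + j1920
Denominator: (j40)^2 + 35(j40) + 250 = -1350 + j1400
|N| = √(1280² + 1920²) ≈ 2307.6, ∠N ≈ 123.69°
|D| = √(1350² + 1400²) ≈ 1944.9, ∠D ≈ 133.96°
|T| = 2307.6 / 1944.9 ≈ 1.1865
Gain = 20 log₁₀(1.1865) ≈ 1.49 dB

1.5 dB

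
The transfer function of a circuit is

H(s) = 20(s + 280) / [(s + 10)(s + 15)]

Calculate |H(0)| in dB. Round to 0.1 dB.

31.4 dB

H(0) = 20·280 / (10·15) ≈ 37.333
20 log₁₀(37.333) ≈ 31.44 dB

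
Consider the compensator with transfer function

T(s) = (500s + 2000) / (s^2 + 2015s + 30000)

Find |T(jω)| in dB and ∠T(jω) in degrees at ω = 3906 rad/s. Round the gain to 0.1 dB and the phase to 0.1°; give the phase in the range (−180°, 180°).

-18.9 dB, -62.7°

Substitute s = j3906:
Numerator: 500(j3906) + 2000 = 2000 + j1953000
Denominator: (j3906)^2 + 2015(j3906) + 30000 = -15226836 + j7870590
|N| = √(2000² + 1953000²) ≈ 1.953e+06, ∠N ≈ 89.94°
|D| = √(15226836² + 7870590²) ≈ 1.7141e+07, ∠D ≈ 152.67°
|T| = 1.953e+06 / 1.7141e+07 ≈ 0.11394
Gain = 20 log₁₀(0.11394) ≈ -18.87 dB
∠T = 89.94° − 152.67° = -62.73°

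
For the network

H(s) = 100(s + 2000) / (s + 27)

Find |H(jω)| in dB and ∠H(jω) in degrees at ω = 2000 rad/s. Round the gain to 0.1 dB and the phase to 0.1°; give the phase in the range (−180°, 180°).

43.0 dB, -44.2°

At s = jω = j2000:
zero (s+2000): 2000 + j2000 → |·| = √(2000²+2000²) = √8000000 ≈ 2828.4, ∠ = arctan(2000/2000) ≈ 45.00°
pole (s+27): 27 + j2000 → |·| = √(27²+2000²) = √4000729 ≈ 2000.2, ∠ = arctan(2000/27) ≈ 89.23°
|H| = 100 · 2828.4 / 2000.2 ≈ 141.41
Gain = 20 log₁₀(141.41) ≈ 43.01 dB
∠H = 45.00° − 89.23° = -44.23°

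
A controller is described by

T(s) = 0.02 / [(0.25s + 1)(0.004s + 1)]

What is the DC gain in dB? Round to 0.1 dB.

T(0) = 0.02 · 1 / 1 = 0.02
20 log₁₀(0.02) ≈ -33.98 dB

-34.0 dB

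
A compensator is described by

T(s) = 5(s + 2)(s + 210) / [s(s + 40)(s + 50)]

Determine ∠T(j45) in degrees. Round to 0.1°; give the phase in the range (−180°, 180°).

-80.8°

At s = jω = j45:
zero (s+2): 2 + j45 → |·| = √(2²+45²) = √2029 ≈ 45.044, ∠ = arctan(45/2) ≈ 87.46°
zero (s+210): 210 + j45 → |·| = √(210²+45²) = √46125 ≈ 214.77, ∠ = arctan(45/210) ≈ 12.09°
pole (s+40): 40 + j45 → |·| = √(40²+45²) = √3625 ≈ 60.208, ∠ = arctan(45/40) ≈ 48.37°
pole (s+50): 50 + j45 → |·| = √(50²+45²) = √4525 ≈ 67.268, ∠ = arctan(45/50) ≈ 41.99°
pole at origin: |s| = 45, ∠ = 90.00° (in denominator)
∠T = 99.55° − 180.36° = -80.81°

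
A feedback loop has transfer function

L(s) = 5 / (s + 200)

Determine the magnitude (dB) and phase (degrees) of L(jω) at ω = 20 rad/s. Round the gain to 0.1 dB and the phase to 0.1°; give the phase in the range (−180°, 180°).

-32.1 dB, -5.7°

Substitute s = j20:
Numerator: 5 = 5 + j0
Denominator: (j20) + 200 = 200 + j20
|N| = √(5² + 0²) ≈ 5, ∠N ≈ 0.00°
|D| = √(200² + 20²) ≈ 201, ∠D ≈ 5.71°
|L| = 5 / 201 ≈ 0.024876
Gain = 20 log₁₀(0.024876) ≈ -32.08 dB
∠L = 0.00° − 5.71° = -5.71°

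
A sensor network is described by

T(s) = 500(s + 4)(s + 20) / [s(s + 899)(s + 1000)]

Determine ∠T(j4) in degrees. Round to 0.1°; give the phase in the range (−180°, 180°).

At s = jω = j4:
zero (s+4): 4 + j4 → |·| = √(4²+4²) = √32 ≈ 5.6569, ∠ = arctan(4/4) ≈ 45.00°
zero (s+20): 20 + j4 → |·| = √(20²+4²) = √416 ≈ 20.396, ∠ = arctan(4/20) ≈ 11.31°
pole (s+899): 899 + j4 → |·| = √(899²+4²) = √808217 ≈ 899.01, ∠ = arctan(4/899) ≈ 0.25°
pole (s+1000): 1000 + j4 → |·| = √(1000²+4²) = √1000016 ≈ 1000, ∠ = arctan(4/1000) ≈ 0.23°
pole at origin: |s| = 4, ∠ = 90.00° (in denominator)
∠T = 56.31° − 90.48° = -34.17°

-34.2°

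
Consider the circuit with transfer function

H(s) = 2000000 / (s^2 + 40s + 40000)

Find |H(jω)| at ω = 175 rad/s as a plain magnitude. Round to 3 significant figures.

171

At s = jω = j175:
quadratic: (j175)² + 40·j175 + 40000 = 9375 + j7000 → |·| ≈ 11700, ∠ ≈ 36.75°
|H| = 2000000 / 11700 ≈ 170.94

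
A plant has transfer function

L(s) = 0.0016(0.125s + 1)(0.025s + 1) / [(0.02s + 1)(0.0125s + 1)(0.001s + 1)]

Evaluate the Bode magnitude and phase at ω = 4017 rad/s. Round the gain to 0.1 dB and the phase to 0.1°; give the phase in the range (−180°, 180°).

At ω = 4017 rad/s:
zero (1 + j4017·0.125) = 1 + j502.125 → |·| ≈ 502.13, ∠ ≈ 89.89°
zero (1 + j4017·0.025) = 1 + j100.425 → |·| ≈ 100.43, ∠ ≈ 89.43°
pole (1 + j4017·0.02) = 1 + j80.34 → |·| ≈ 80.346, ∠ ≈ 89.29°
pole (1 + j4017·0.0125) = 1 + j50.2125 → |·| ≈ 50.222, ∠ ≈ 88.86°
pole (1 + j4017·0.001) = 1 + j4.017 → |·| ≈ 4.1396, ∠ ≈ 76.02°
|L| = 0.0016 · 502.13 · 100.43 / (80.346 · 50.222 · 4.1396) ≈ 0.0048304
Gain = 20 log₁₀(0.0048304) ≈ -46.32 dB
∠L = (89.89° + 89.43°) − (89.29° + 88.86° + 76.02°) = -74.85°

-46.3 dB, -74.9°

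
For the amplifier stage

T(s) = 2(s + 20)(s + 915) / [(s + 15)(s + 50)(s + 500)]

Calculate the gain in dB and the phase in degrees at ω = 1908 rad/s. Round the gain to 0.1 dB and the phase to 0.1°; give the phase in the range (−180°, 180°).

At s = jω = j1908:
zero (s+20): 20 + j1908 → |·| = √(20²+1908²) = √3640864 ≈ 1908.1, ∠ = arctan(1908/20) ≈ 89.40°
zero (s+915): 915 + j1908 → |·| = √(915²+1908²) = √4477689 ≈ 2116.1, ∠ = arctan(1908/915) ≈ 64.38°
pole (s+15): 15 + j1908 → |·| = √(15²+1908²) = √3640689 ≈ 1908.1, ∠ = arctan(1908/15) ≈ 89.55°
pole (s+50): 50 + j1908 → |·| = √(50²+1908²) = √3642964 ≈ 1908.7, ∠ = arctan(1908/50) ≈ 88.50°
pole (s+500): 500 + j1908 → |·| = √(500²+1908²) = √3890464 ≈ 1972.4, ∠ = arctan(1908/500) ≈ 75.32°
|T| = 2 · 4.0377e+06 / 7.1835e+09 ≈ 0.0011242
Gain = 20 log₁₀(0.0011242) ≈ -58.98 dB
∠T = 153.78° − 253.37° = -99.59°

-59.0 dB, -99.6°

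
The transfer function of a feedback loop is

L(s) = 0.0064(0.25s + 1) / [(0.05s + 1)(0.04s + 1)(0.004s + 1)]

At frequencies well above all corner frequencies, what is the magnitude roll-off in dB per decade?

-40 dB/decade

Each pole contributes −20 dB/decade at high frequency; each zero contributes +20 dB/decade.
Net: 1 zero(s) − 3 pole(s) → -40 dB/decade.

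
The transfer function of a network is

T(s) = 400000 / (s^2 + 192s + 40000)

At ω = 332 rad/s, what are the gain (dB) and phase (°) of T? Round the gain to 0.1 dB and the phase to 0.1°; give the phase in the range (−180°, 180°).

At s = jω = j332:
quadratic: (j332)² + 192·j332 + 40000 = -70224 + j63744 → |·| ≈ 94840, ∠ ≈ 137.77°
|T| = 400000 / 94840 ≈ 4.2176
Gain = 20 log₁₀(4.2176) ≈ 12.50 dB
∠T = 0.00° − 137.77° = -137.77°

12.5 dB, -137.8°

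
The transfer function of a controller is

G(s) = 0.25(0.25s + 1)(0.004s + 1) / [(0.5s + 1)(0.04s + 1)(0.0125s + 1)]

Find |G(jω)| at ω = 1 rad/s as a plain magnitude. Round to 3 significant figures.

0.230

At ω = 1 rad/s:
zero (1 + j1·0.25) = 1 + j0.25 → |·| ≈ 1.0308, ∠ ≈ 14.04°
zero (1 + j1·0.004) = 1 + j0.004 → |·| ≈ 1, ∠ ≈ 0.23°
pole (1 + j1·0.5) = 1 + j0.5 → |·| ≈ 1.118, ∠ ≈ 26.57°
pole (1 + j1·0.04) = 1 + j0.04 → |·| ≈ 1.0008, ∠ ≈ 2.29°
pole (1 + j1·0.0125) = 1 + j0.0125 → |·| ≈ 1.0001, ∠ ≈ 0.72°
|G| = 0.25 · 1.0308 · 1 / (1.118 · 1.0008 · 1.0001) ≈ 0.23029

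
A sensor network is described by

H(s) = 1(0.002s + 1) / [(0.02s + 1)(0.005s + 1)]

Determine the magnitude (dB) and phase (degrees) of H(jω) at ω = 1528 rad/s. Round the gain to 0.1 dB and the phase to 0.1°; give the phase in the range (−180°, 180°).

-37.3 dB, -98.8°

At ω = 1528 rad/s:
zero (1 + j1528·0.002) = 1 + j3.056 → |·| ≈ 3.2155, ∠ ≈ 71.88°
pole (1 + j1528·0.02) = 1 + j30.56 → |·| ≈ 30.576, ∠ ≈ 88.13°
pole (1 + j1528·0.005) = 1 + j7.64 → |·| ≈ 7.7052, ∠ ≈ 82.54°
|H| = 1 · 3.2155 / (30.576 · 7.7052) ≈ 0.013648
Gain = 20 log₁₀(0.013648) ≈ -37.30 dB
∠H = (71.88°) − (88.13° + 82.54°) = -98.79°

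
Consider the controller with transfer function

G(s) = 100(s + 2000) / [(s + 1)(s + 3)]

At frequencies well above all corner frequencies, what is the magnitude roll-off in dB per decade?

Each pole contributes −20 dB/decade at high frequency; each zero contributes +20 dB/decade.
Net: 1 zero(s) − 2 pole(s) → -20 dB/decade.

-20 dB/decade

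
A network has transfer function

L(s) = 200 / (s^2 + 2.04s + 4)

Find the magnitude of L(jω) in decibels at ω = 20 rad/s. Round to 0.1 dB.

At s = jω = j20:
quadratic: (j20)² + 2.04·j20 + 4 = -396 + j40.8 → |·| ≈ 398.1, ∠ ≈ 174.12°
|L| = 200 / 398.1 ≈ 0.50239
Gain = 20 log₁₀(0.50239) ≈ -5.98 dB

-6.0 dB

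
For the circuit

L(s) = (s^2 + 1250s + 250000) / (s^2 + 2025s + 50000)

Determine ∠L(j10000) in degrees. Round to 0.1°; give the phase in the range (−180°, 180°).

Substitute s = j10000:
Numerator: (j10000)^2 + 1250(j10000) + 250000 = -99750000 + j12500000
Denominator: (j10000)^2 + 2025(j10000) + 50000 = -99950000 + j20250000
|N| = √(99750000² + 12500000²) ≈ 1.0053e+08, ∠N ≈ 172.86°
|D| = √(99950000² + 20250000²) ≈ 1.0198e+08, ∠D ≈ 168.55°
∠L = 172.86° − 168.55° = 4.31°

4.3°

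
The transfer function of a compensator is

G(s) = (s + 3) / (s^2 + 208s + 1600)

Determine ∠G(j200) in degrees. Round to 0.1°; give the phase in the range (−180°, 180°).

-43.6°

Substitute s = j200:
Numerator: (j200) + 3 = 3 + j200
Denominator: (j200)^2 + 208(j200) + 1600 = -38400 + j41600
|N| = √(3² + 200²) ≈ 200.02, ∠N ≈ 89.14°
|D| = √(38400² + 41600²) ≈ 56614, ∠D ≈ 132.71°
∠G = 89.14° − 132.71° = -43.57°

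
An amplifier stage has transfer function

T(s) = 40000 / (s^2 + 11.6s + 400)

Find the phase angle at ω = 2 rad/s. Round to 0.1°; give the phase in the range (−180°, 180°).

At s = jω = j2:
quadratic: (j2)² + 11.6·j2 + 400 = 396 + j23.2 → |·| ≈ 396.68, ∠ ≈ 3.35°
∠T = 0.00° − 3.35° = -3.35°

-3.4°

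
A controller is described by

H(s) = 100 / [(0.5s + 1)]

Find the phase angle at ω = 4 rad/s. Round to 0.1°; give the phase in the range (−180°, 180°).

-63.4°

At ω = 4 rad/s:
pole (1 + j4·0.5) = 1 + j2 → |·| ≈ 2.2361, ∠ ≈ 63.43°
∠H = (0°) − (63.43°) = -63.43°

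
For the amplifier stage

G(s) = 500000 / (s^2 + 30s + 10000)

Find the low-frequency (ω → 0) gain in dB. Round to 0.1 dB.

G(0) = 500000 / 10000 = 50
20 log₁₀(50) ≈ 33.98 dB

34.0 dB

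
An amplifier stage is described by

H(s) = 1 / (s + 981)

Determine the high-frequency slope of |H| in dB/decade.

-20 dB/decade

Each pole contributes −20 dB/decade at high frequency; each zero contributes +20 dB/decade.
Net: 0 zero(s) − 1 pole(s) → -20 dB/decade.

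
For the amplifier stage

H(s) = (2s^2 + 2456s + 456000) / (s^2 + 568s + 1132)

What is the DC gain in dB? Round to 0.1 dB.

52.1 dB

H(0) = 456000 / 1132 ≈ 402.83
20 log₁₀(402.83) ≈ 52.10 dB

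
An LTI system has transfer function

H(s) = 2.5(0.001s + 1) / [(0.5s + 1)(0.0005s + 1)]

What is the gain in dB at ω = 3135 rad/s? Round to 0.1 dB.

At ω = 3135 rad/s:
zero (1 + j3135·0.001) = 1 + j3.135 → |·| ≈ 3.2906, ∠ ≈ 72.31°
pole (1 + j3135·0.5) = 1 + j1567.5 → |·| ≈ 1567.5, ∠ ≈ 89.96°
pole (1 + j3135·0.0005) = 1 + j1.5675 → |·| ≈ 1.8593, ∠ ≈ 57.46°
|H| = 2.5 · 3.2906 / (1567.5 · 1.8593) ≈ 0.0028227
Gain = 20 log₁₀(0.0028227) ≈ -50.99 dB

-51.0 dB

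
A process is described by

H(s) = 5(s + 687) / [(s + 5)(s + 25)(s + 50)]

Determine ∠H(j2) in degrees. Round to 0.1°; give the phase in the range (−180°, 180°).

-28.5°

At s = jω = j2:
zero (s+687): 687 + j2 → |·| = √(687²+2²) = √471973 ≈ 687, ∠ = arctan(2/687) ≈ 0.17°
pole (s+5): 5 + j2 → |·| = √(5²+2²) = √29 ≈ 5.3852, ∠ = arctan(2/5) ≈ 21.80°
pole (s+25): 25 + j2 → |·| = √(25²+2²) = √629 ≈ 25.08, ∠ = arctan(2/25) ≈ 4.57°
pole (s+50): 50 + j2 → |·| = √(50²+2²) = √2504 ≈ 50.04, ∠ = arctan(2/50) ≈ 2.29°
∠H = 0.17° − 28.66° = -28.49°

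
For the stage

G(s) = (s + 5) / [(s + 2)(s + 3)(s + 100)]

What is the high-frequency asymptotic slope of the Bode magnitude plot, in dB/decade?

Each pole contributes −20 dB/decade at high frequency; each zero contributes +20 dB/decade.
Net: 1 zero(s) − 3 pole(s) → -40 dB/decade.

-40 dB/decade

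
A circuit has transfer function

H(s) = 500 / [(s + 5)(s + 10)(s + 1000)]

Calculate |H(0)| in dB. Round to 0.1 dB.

-40.0 dB

H(0) = 500 / (5·10·1000) = 0.01
20 log₁₀(0.01) ≈ -40.00 dB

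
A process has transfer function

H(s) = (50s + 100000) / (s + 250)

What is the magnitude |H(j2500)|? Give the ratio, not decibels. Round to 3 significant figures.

Substitute s = j2500:
Numerator: 50(j2500) + 100000 = 100000 + j125000
Denominator: (j2500) + 250 = 250 + j2500
|N| = √(100000² + 125000²) ≈ 1.6008e+05, ∠N ≈ 51.34°
|D| = √(250² + 2500²) ≈ 2512.5, ∠D ≈ 84.29°
|H| = 1.6008e+05 / 2512.5 ≈ 63.713

63.7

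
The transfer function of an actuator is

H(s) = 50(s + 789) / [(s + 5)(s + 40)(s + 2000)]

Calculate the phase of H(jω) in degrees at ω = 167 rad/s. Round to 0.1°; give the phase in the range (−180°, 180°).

-157.6°

At s = jω = j167:
zero (s+789): 789 + j167 → |·| = √(789²+167²) = √650410 ≈ 806.48, ∠ = arctan(167/789) ≈ 11.95°
pole (s+5): 5 + j167 → |·| = √(5²+167²) = √27914 ≈ 167.07, ∠ = arctan(167/5) ≈ 88.29°
pole (s+40): 40 + j167 → |·| = √(40²+167²) = √29489 ≈ 171.72, ∠ = arctan(167/40) ≈ 76.53°
pole (s+2000): 2000 + j167 → |·| = √(2000²+167²) = √4027889 ≈ 2007, ∠ = arctan(167/2000) ≈ 4.77°
∠H = 11.95° − 169.59° = -157.64°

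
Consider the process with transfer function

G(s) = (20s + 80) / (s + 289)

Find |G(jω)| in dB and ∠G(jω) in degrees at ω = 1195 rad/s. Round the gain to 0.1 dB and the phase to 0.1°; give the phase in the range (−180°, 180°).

Substitute s = j1195:
Numerator: 20(j1195) + 80 = 80 + j23900
Denominator: (j1195) + 289 = 289 + j1195
|N| = √(80² + 23900²) ≈ 23900, ∠N ≈ 89.81°
|D| = √(289² + 1195²) ≈ 1229.4, ∠D ≈ 76.40°
|G| = 23900 / 1229.4 ≈ 19.44
Gain = 20 log₁₀(19.44) ≈ 25.77 dB
∠G = 89.81° − 76.40° = 13.41°

25.8 dB, 13.4°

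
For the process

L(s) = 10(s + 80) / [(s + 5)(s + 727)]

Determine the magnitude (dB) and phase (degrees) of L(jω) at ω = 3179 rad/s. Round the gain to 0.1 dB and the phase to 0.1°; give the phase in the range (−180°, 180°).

At s = jω = j3179:
zero (s+80): 80 + j3179 → |·| = √(80²+3179²) = √10112441 ≈ 3180, ∠ = arctan(3179/80) ≈ 88.56°
pole (s+5): 5 + j3179 → |·| = √(5²+3179²) = √10106066 ≈ 3179, ∠ = arctan(3179/5) ≈ 89.91°
pole (s+727): 727 + j3179 → |·| = √(727²+3179²) = √10634570 ≈ 3261.1, ∠ = arctan(3179/727) ≈ 77.12°
|L| = 10 · 3180 / 1.0367e+07 ≈ 0.0030674
Gain = 20 log₁₀(0.0030674) ≈ -50.26 dB
∠L = 88.56° − 167.03° = -78.47°

-50.3 dB, -78.5°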